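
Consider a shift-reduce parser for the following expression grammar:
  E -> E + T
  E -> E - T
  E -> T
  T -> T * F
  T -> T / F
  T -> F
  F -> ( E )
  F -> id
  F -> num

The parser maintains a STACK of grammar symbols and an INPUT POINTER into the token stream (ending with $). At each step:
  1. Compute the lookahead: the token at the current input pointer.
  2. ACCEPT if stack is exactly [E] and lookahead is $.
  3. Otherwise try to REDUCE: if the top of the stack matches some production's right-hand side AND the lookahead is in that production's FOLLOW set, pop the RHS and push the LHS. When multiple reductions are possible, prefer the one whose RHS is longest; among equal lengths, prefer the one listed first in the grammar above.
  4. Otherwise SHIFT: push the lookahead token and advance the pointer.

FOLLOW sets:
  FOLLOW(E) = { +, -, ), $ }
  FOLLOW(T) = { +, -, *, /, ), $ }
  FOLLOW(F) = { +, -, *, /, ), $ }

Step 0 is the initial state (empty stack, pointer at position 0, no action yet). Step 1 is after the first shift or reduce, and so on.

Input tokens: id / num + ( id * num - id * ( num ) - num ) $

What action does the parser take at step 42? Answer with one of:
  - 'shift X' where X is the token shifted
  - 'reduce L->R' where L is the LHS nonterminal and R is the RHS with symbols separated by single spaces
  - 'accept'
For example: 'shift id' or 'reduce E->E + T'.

Answer: accept

Derivation:
Step 1: shift id. Stack=[id] ptr=1 lookahead=/ remaining=[/ num + ( id * num - id * ( num ) - num ) $]
Step 2: reduce F->id. Stack=[F] ptr=1 lookahead=/ remaining=[/ num + ( id * num - id * ( num ) - num ) $]
Step 3: reduce T->F. Stack=[T] ptr=1 lookahead=/ remaining=[/ num + ( id * num - id * ( num ) - num ) $]
Step 4: shift /. Stack=[T /] ptr=2 lookahead=num remaining=[num + ( id * num - id * ( num ) - num ) $]
Step 5: shift num. Stack=[T / num] ptr=3 lookahead=+ remaining=[+ ( id * num - id * ( num ) - num ) $]
Step 6: reduce F->num. Stack=[T / F] ptr=3 lookahead=+ remaining=[+ ( id * num - id * ( num ) - num ) $]
Step 7: reduce T->T / F. Stack=[T] ptr=3 lookahead=+ remaining=[+ ( id * num - id * ( num ) - num ) $]
Step 8: reduce E->T. Stack=[E] ptr=3 lookahead=+ remaining=[+ ( id * num - id * ( num ) - num ) $]
Step 9: shift +. Stack=[E +] ptr=4 lookahead=( remaining=[( id * num - id * ( num ) - num ) $]
Step 10: shift (. Stack=[E + (] ptr=5 lookahead=id remaining=[id * num - id * ( num ) - num ) $]
Step 11: shift id. Stack=[E + ( id] ptr=6 lookahead=* remaining=[* num - id * ( num ) - num ) $]
Step 12: reduce F->id. Stack=[E + ( F] ptr=6 lookahead=* remaining=[* num - id * ( num ) - num ) $]
Step 13: reduce T->F. Stack=[E + ( T] ptr=6 lookahead=* remaining=[* num - id * ( num ) - num ) $]
Step 14: shift *. Stack=[E + ( T *] ptr=7 lookahead=num remaining=[num - id * ( num ) - num ) $]
Step 15: shift num. Stack=[E + ( T * num] ptr=8 lookahead=- remaining=[- id * ( num ) - num ) $]
Step 16: reduce F->num. Stack=[E + ( T * F] ptr=8 lookahead=- remaining=[- id * ( num ) - num ) $]
Step 17: reduce T->T * F. Stack=[E + ( T] ptr=8 lookahead=- remaining=[- id * ( num ) - num ) $]
Step 18: reduce E->T. Stack=[E + ( E] ptr=8 lookahead=- remaining=[- id * ( num ) - num ) $]
Step 19: shift -. Stack=[E + ( E -] ptr=9 lookahead=id remaining=[id * ( num ) - num ) $]
Step 20: shift id. Stack=[E + ( E - id] ptr=10 lookahead=* remaining=[* ( num ) - num ) $]
Step 21: reduce F->id. Stack=[E + ( E - F] ptr=10 lookahead=* remaining=[* ( num ) - num ) $]
Step 22: reduce T->F. Stack=[E + ( E - T] ptr=10 lookahead=* remaining=[* ( num ) - num ) $]
Step 23: shift *. Stack=[E + ( E - T *] ptr=11 lookahead=( remaining=[( num ) - num ) $]
Step 24: shift (. Stack=[E + ( E - T * (] ptr=12 lookahead=num remaining=[num ) - num ) $]
Step 25: shift num. Stack=[E + ( E - T * ( num] ptr=13 lookahead=) remaining=[) - num ) $]
Step 26: reduce F->num. Stack=[E + ( E - T * ( F] ptr=13 lookahead=) remaining=[) - num ) $]
Step 27: reduce T->F. Stack=[E + ( E - T * ( T] ptr=13 lookahead=) remaining=[) - num ) $]
Step 28: reduce E->T. Stack=[E + ( E - T * ( E] ptr=13 lookahead=) remaining=[) - num ) $]
Step 29: shift ). Stack=[E + ( E - T * ( E )] ptr=14 lookahead=- remaining=[- num ) $]
Step 30: reduce F->( E ). Stack=[E + ( E - T * F] ptr=14 lookahead=- remaining=[- num ) $]
Step 31: reduce T->T * F. Stack=[E + ( E - T] ptr=14 lookahead=- remaining=[- num ) $]
Step 32: reduce E->E - T. Stack=[E + ( E] ptr=14 lookahead=- remaining=[- num ) $]
Step 33: shift -. Stack=[E + ( E -] ptr=15 lookahead=num remaining=[num ) $]
Step 34: shift num. Stack=[E + ( E - num] ptr=16 lookahead=) remaining=[) $]
Step 35: reduce F->num. Stack=[E + ( E - F] ptr=16 lookahead=) remaining=[) $]
Step 36: reduce T->F. Stack=[E + ( E - T] ptr=16 lookahead=) remaining=[) $]
Step 37: reduce E->E - T. Stack=[E + ( E] ptr=16 lookahead=) remaining=[) $]
Step 38: shift ). Stack=[E + ( E )] ptr=17 lookahead=$ remaining=[$]
Step 39: reduce F->( E ). Stack=[E + F] ptr=17 lookahead=$ remaining=[$]
Step 40: reduce T->F. Stack=[E + T] ptr=17 lookahead=$ remaining=[$]
Step 41: reduce E->E + T. Stack=[E] ptr=17 lookahead=$ remaining=[$]
Step 42: accept. Stack=[E] ptr=17 lookahead=$ remaining=[$]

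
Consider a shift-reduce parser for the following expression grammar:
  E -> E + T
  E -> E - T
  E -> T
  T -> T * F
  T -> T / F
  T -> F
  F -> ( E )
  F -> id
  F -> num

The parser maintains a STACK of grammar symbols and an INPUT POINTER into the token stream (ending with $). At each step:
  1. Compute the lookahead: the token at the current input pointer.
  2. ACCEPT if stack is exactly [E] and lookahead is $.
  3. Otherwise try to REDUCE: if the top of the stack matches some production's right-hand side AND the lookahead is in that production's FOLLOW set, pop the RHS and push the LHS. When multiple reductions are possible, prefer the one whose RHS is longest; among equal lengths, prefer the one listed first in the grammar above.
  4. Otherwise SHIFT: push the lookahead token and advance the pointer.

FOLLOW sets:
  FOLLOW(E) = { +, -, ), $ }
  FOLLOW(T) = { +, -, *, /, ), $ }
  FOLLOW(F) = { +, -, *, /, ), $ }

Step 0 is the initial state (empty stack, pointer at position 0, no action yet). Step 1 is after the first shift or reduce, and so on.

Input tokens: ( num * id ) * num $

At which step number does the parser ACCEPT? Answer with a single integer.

Step 1: shift (. Stack=[(] ptr=1 lookahead=num remaining=[num * id ) * num $]
Step 2: shift num. Stack=[( num] ptr=2 lookahead=* remaining=[* id ) * num $]
Step 3: reduce F->num. Stack=[( F] ptr=2 lookahead=* remaining=[* id ) * num $]
Step 4: reduce T->F. Stack=[( T] ptr=2 lookahead=* remaining=[* id ) * num $]
Step 5: shift *. Stack=[( T *] ptr=3 lookahead=id remaining=[id ) * num $]
Step 6: shift id. Stack=[( T * id] ptr=4 lookahead=) remaining=[) * num $]
Step 7: reduce F->id. Stack=[( T * F] ptr=4 lookahead=) remaining=[) * num $]
Step 8: reduce T->T * F. Stack=[( T] ptr=4 lookahead=) remaining=[) * num $]
Step 9: reduce E->T. Stack=[( E] ptr=4 lookahead=) remaining=[) * num $]
Step 10: shift ). Stack=[( E )] ptr=5 lookahead=* remaining=[* num $]
Step 11: reduce F->( E ). Stack=[F] ptr=5 lookahead=* remaining=[* num $]
Step 12: reduce T->F. Stack=[T] ptr=5 lookahead=* remaining=[* num $]
Step 13: shift *. Stack=[T *] ptr=6 lookahead=num remaining=[num $]
Step 14: shift num. Stack=[T * num] ptr=7 lookahead=$ remaining=[$]
Step 15: reduce F->num. Stack=[T * F] ptr=7 lookahead=$ remaining=[$]
Step 16: reduce T->T * F. Stack=[T] ptr=7 lookahead=$ remaining=[$]
Step 17: reduce E->T. Stack=[E] ptr=7 lookahead=$ remaining=[$]
Step 18: accept. Stack=[E] ptr=7 lookahead=$ remaining=[$]

Answer: 18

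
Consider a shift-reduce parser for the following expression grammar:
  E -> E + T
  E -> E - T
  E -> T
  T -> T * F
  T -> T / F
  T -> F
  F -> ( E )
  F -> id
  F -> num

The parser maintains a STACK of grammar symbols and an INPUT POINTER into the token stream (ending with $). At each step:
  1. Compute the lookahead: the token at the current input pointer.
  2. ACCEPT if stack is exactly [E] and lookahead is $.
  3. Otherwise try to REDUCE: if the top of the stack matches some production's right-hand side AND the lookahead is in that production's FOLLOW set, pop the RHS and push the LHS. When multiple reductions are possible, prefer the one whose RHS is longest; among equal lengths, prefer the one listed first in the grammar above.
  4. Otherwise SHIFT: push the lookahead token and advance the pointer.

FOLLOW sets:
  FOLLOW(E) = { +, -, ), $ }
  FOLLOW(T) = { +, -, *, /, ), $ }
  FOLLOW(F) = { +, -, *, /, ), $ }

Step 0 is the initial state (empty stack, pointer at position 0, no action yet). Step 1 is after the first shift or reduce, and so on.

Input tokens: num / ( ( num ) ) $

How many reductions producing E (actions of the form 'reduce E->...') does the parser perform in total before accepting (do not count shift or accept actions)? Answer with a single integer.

Answer: 3

Derivation:
Step 1: shift num. Stack=[num] ptr=1 lookahead=/ remaining=[/ ( ( num ) ) $]
Step 2: reduce F->num. Stack=[F] ptr=1 lookahead=/ remaining=[/ ( ( num ) ) $]
Step 3: reduce T->F. Stack=[T] ptr=1 lookahead=/ remaining=[/ ( ( num ) ) $]
Step 4: shift /. Stack=[T /] ptr=2 lookahead=( remaining=[( ( num ) ) $]
Step 5: shift (. Stack=[T / (] ptr=3 lookahead=( remaining=[( num ) ) $]
Step 6: shift (. Stack=[T / ( (] ptr=4 lookahead=num remaining=[num ) ) $]
Step 7: shift num. Stack=[T / ( ( num] ptr=5 lookahead=) remaining=[) ) $]
Step 8: reduce F->num. Stack=[T / ( ( F] ptr=5 lookahead=) remaining=[) ) $]
Step 9: reduce T->F. Stack=[T / ( ( T] ptr=5 lookahead=) remaining=[) ) $]
Step 10: reduce E->T. Stack=[T / ( ( E] ptr=5 lookahead=) remaining=[) ) $]
Step 11: shift ). Stack=[T / ( ( E )] ptr=6 lookahead=) remaining=[) $]
Step 12: reduce F->( E ). Stack=[T / ( F] ptr=6 lookahead=) remaining=[) $]
Step 13: reduce T->F. Stack=[T / ( T] ptr=6 lookahead=) remaining=[) $]
Step 14: reduce E->T. Stack=[T / ( E] ptr=6 lookahead=) remaining=[) $]
Step 15: shift ). Stack=[T / ( E )] ptr=7 lookahead=$ remaining=[$]
Step 16: reduce F->( E ). Stack=[T / F] ptr=7 lookahead=$ remaining=[$]
Step 17: reduce T->T / F. Stack=[T] ptr=7 lookahead=$ remaining=[$]
Step 18: reduce E->T. Stack=[E] ptr=7 lookahead=$ remaining=[$]
Step 19: accept. Stack=[E] ptr=7 lookahead=$ remaining=[$]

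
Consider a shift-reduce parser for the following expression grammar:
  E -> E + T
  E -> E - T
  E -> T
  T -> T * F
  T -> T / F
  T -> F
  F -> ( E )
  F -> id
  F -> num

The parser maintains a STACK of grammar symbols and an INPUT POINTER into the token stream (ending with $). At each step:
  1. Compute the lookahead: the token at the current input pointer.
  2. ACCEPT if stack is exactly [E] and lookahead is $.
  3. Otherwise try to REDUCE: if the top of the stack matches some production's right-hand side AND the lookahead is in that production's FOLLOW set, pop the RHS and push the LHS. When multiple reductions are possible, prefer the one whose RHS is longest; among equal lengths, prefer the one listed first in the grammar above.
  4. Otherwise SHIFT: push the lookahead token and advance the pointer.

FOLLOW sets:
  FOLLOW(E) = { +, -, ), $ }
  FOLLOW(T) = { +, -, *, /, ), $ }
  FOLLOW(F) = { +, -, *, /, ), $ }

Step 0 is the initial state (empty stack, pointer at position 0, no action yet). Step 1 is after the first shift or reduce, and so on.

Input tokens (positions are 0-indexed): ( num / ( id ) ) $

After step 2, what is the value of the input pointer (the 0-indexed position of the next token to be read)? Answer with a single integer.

Step 1: shift (. Stack=[(] ptr=1 lookahead=num remaining=[num / ( id ) ) $]
Step 2: shift num. Stack=[( num] ptr=2 lookahead=/ remaining=[/ ( id ) ) $]

Answer: 2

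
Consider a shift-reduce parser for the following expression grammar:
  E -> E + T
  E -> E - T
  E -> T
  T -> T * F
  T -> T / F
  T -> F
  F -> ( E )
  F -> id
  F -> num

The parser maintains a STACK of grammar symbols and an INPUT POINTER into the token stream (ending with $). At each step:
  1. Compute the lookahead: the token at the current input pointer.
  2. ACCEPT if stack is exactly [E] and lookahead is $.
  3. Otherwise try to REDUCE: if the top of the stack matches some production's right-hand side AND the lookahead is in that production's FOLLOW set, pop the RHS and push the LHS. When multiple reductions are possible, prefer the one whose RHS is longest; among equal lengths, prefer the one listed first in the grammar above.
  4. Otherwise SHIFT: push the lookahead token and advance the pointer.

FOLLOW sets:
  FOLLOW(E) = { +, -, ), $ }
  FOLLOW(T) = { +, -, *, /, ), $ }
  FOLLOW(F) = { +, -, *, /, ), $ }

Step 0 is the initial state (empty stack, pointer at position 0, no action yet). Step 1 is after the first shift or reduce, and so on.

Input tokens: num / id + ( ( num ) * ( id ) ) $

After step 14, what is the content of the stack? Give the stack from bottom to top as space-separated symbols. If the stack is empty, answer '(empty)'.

Step 1: shift num. Stack=[num] ptr=1 lookahead=/ remaining=[/ id + ( ( num ) * ( id ) ) $]
Step 2: reduce F->num. Stack=[F] ptr=1 lookahead=/ remaining=[/ id + ( ( num ) * ( id ) ) $]
Step 3: reduce T->F. Stack=[T] ptr=1 lookahead=/ remaining=[/ id + ( ( num ) * ( id ) ) $]
Step 4: shift /. Stack=[T /] ptr=2 lookahead=id remaining=[id + ( ( num ) * ( id ) ) $]
Step 5: shift id. Stack=[T / id] ptr=3 lookahead=+ remaining=[+ ( ( num ) * ( id ) ) $]
Step 6: reduce F->id. Stack=[T / F] ptr=3 lookahead=+ remaining=[+ ( ( num ) * ( id ) ) $]
Step 7: reduce T->T / F. Stack=[T] ptr=3 lookahead=+ remaining=[+ ( ( num ) * ( id ) ) $]
Step 8: reduce E->T. Stack=[E] ptr=3 lookahead=+ remaining=[+ ( ( num ) * ( id ) ) $]
Step 9: shift +. Stack=[E +] ptr=4 lookahead=( remaining=[( ( num ) * ( id ) ) $]
Step 10: shift (. Stack=[E + (] ptr=5 lookahead=( remaining=[( num ) * ( id ) ) $]
Step 11: shift (. Stack=[E + ( (] ptr=6 lookahead=num remaining=[num ) * ( id ) ) $]
Step 12: shift num. Stack=[E + ( ( num] ptr=7 lookahead=) remaining=[) * ( id ) ) $]
Step 13: reduce F->num. Stack=[E + ( ( F] ptr=7 lookahead=) remaining=[) * ( id ) ) $]
Step 14: reduce T->F. Stack=[E + ( ( T] ptr=7 lookahead=) remaining=[) * ( id ) ) $]

Answer: E + ( ( T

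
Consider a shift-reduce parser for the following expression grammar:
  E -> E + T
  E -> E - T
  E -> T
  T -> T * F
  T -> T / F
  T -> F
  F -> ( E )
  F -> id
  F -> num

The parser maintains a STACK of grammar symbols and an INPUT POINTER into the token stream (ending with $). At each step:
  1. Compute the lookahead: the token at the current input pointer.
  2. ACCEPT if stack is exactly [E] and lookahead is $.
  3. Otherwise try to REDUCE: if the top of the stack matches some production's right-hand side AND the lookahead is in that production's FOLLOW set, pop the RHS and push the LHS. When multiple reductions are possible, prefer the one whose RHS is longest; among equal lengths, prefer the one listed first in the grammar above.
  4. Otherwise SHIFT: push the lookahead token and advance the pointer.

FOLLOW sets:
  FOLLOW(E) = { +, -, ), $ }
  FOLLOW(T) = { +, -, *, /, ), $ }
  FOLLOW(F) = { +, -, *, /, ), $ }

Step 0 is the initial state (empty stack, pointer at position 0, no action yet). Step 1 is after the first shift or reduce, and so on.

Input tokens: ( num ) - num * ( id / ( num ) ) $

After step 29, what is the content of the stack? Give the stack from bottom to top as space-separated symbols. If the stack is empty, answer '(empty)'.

Answer: E - T * ( E )

Derivation:
Step 1: shift (. Stack=[(] ptr=1 lookahead=num remaining=[num ) - num * ( id / ( num ) ) $]
Step 2: shift num. Stack=[( num] ptr=2 lookahead=) remaining=[) - num * ( id / ( num ) ) $]
Step 3: reduce F->num. Stack=[( F] ptr=2 lookahead=) remaining=[) - num * ( id / ( num ) ) $]
Step 4: reduce T->F. Stack=[( T] ptr=2 lookahead=) remaining=[) - num * ( id / ( num ) ) $]
Step 5: reduce E->T. Stack=[( E] ptr=2 lookahead=) remaining=[) - num * ( id / ( num ) ) $]
Step 6: shift ). Stack=[( E )] ptr=3 lookahead=- remaining=[- num * ( id / ( num ) ) $]
Step 7: reduce F->( E ). Stack=[F] ptr=3 lookahead=- remaining=[- num * ( id / ( num ) ) $]
Step 8: reduce T->F. Stack=[T] ptr=3 lookahead=- remaining=[- num * ( id / ( num ) ) $]
Step 9: reduce E->T. Stack=[E] ptr=3 lookahead=- remaining=[- num * ( id / ( num ) ) $]
Step 10: shift -. Stack=[E -] ptr=4 lookahead=num remaining=[num * ( id / ( num ) ) $]
Step 11: shift num. Stack=[E - num] ptr=5 lookahead=* remaining=[* ( id / ( num ) ) $]
Step 12: reduce F->num. Stack=[E - F] ptr=5 lookahead=* remaining=[* ( id / ( num ) ) $]
Step 13: reduce T->F. Stack=[E - T] ptr=5 lookahead=* remaining=[* ( id / ( num ) ) $]
Step 14: shift *. Stack=[E - T *] ptr=6 lookahead=( remaining=[( id / ( num ) ) $]
Step 15: shift (. Stack=[E - T * (] ptr=7 lookahead=id remaining=[id / ( num ) ) $]
Step 16: shift id. Stack=[E - T * ( id] ptr=8 lookahead=/ remaining=[/ ( num ) ) $]
Step 17: reduce F->id. Stack=[E - T * ( F] ptr=8 lookahead=/ remaining=[/ ( num ) ) $]
Step 18: reduce T->F. Stack=[E - T * ( T] ptr=8 lookahead=/ remaining=[/ ( num ) ) $]
Step 19: shift /. Stack=[E - T * ( T /] ptr=9 lookahead=( remaining=[( num ) ) $]
Step 20: shift (. Stack=[E - T * ( T / (] ptr=10 lookahead=num remaining=[num ) ) $]
Step 21: shift num. Stack=[E - T * ( T / ( num] ptr=11 lookahead=) remaining=[) ) $]
Step 22: reduce F->num. Stack=[E - T * ( T / ( F] ptr=11 lookahead=) remaining=[) ) $]
Step 23: reduce T->F. Stack=[E - T * ( T / ( T] ptr=11 lookahead=) remaining=[) ) $]
Step 24: reduce E->T. Stack=[E - T * ( T / ( E] ptr=11 lookahead=) remaining=[) ) $]
Step 25: shift ). Stack=[E - T * ( T / ( E )] ptr=12 lookahead=) remaining=[) $]
Step 26: reduce F->( E ). Stack=[E - T * ( T / F] ptr=12 lookahead=) remaining=[) $]
Step 27: reduce T->T / F. Stack=[E - T * ( T] ptr=12 lookahead=) remaining=[) $]
Step 28: reduce E->T. Stack=[E - T * ( E] ptr=12 lookahead=) remaining=[) $]
Step 29: shift ). Stack=[E - T * ( E )] ptr=13 lookahead=$ remaining=[$]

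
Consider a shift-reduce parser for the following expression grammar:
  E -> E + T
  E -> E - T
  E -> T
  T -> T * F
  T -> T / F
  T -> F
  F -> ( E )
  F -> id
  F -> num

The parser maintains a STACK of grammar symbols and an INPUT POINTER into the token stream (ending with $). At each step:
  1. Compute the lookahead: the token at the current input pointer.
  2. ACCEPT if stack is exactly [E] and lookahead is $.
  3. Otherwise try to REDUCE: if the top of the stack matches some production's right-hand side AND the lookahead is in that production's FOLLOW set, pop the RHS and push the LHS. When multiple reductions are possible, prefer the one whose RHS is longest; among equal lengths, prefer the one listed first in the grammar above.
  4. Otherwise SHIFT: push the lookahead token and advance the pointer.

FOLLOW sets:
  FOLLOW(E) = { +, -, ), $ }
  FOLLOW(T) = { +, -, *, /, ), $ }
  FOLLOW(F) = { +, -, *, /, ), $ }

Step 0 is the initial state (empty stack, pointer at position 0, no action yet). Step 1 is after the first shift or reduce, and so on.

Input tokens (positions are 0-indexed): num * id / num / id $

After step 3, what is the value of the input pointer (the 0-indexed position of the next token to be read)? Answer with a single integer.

Answer: 1

Derivation:
Step 1: shift num. Stack=[num] ptr=1 lookahead=* remaining=[* id / num / id $]
Step 2: reduce F->num. Stack=[F] ptr=1 lookahead=* remaining=[* id / num / id $]
Step 3: reduce T->F. Stack=[T] ptr=1 lookahead=* remaining=[* id / num / id $]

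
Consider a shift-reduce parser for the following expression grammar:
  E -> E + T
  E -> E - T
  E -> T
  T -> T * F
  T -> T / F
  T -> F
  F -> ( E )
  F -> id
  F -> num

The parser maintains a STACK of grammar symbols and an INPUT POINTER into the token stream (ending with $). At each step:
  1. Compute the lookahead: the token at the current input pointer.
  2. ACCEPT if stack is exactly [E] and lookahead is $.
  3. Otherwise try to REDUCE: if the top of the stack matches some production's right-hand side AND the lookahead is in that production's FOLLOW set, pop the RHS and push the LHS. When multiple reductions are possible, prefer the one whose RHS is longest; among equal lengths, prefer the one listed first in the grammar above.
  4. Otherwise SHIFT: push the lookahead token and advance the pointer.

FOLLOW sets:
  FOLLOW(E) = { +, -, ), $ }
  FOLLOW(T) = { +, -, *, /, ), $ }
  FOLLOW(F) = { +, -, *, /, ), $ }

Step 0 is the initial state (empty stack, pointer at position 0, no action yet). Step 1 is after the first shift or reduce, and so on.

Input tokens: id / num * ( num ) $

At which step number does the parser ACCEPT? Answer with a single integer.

Answer: 18

Derivation:
Step 1: shift id. Stack=[id] ptr=1 lookahead=/ remaining=[/ num * ( num ) $]
Step 2: reduce F->id. Stack=[F] ptr=1 lookahead=/ remaining=[/ num * ( num ) $]
Step 3: reduce T->F. Stack=[T] ptr=1 lookahead=/ remaining=[/ num * ( num ) $]
Step 4: shift /. Stack=[T /] ptr=2 lookahead=num remaining=[num * ( num ) $]
Step 5: shift num. Stack=[T / num] ptr=3 lookahead=* remaining=[* ( num ) $]
Step 6: reduce F->num. Stack=[T / F] ptr=3 lookahead=* remaining=[* ( num ) $]
Step 7: reduce T->T / F. Stack=[T] ptr=3 lookahead=* remaining=[* ( num ) $]
Step 8: shift *. Stack=[T *] ptr=4 lookahead=( remaining=[( num ) $]
Step 9: shift (. Stack=[T * (] ptr=5 lookahead=num remaining=[num ) $]
Step 10: shift num. Stack=[T * ( num] ptr=6 lookahead=) remaining=[) $]
Step 11: reduce F->num. Stack=[T * ( F] ptr=6 lookahead=) remaining=[) $]
Step 12: reduce T->F. Stack=[T * ( T] ptr=6 lookahead=) remaining=[) $]
Step 13: reduce E->T. Stack=[T * ( E] ptr=6 lookahead=) remaining=[) $]
Step 14: shift ). Stack=[T * ( E )] ptr=7 lookahead=$ remaining=[$]
Step 15: reduce F->( E ). Stack=[T * F] ptr=7 lookahead=$ remaining=[$]
Step 16: reduce T->T * F. Stack=[T] ptr=7 lookahead=$ remaining=[$]
Step 17: reduce E->T. Stack=[E] ptr=7 lookahead=$ remaining=[$]
Step 18: accept. Stack=[E] ptr=7 lookahead=$ remaining=[$]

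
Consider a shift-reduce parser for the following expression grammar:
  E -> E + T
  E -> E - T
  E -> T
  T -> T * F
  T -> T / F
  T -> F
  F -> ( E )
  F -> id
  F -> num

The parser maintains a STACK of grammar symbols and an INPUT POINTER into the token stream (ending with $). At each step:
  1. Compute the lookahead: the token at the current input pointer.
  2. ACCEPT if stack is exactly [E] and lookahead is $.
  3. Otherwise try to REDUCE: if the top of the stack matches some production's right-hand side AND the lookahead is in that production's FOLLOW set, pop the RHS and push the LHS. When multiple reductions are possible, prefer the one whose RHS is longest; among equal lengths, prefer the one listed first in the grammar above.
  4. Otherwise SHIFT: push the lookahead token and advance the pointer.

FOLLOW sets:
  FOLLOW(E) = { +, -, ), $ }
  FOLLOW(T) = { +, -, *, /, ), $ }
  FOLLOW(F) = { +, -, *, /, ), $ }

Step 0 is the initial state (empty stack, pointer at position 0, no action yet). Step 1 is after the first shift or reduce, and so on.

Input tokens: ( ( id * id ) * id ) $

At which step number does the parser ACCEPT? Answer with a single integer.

Answer: 23

Derivation:
Step 1: shift (. Stack=[(] ptr=1 lookahead=( remaining=[( id * id ) * id ) $]
Step 2: shift (. Stack=[( (] ptr=2 lookahead=id remaining=[id * id ) * id ) $]
Step 3: shift id. Stack=[( ( id] ptr=3 lookahead=* remaining=[* id ) * id ) $]
Step 4: reduce F->id. Stack=[( ( F] ptr=3 lookahead=* remaining=[* id ) * id ) $]
Step 5: reduce T->F. Stack=[( ( T] ptr=3 lookahead=* remaining=[* id ) * id ) $]
Step 6: shift *. Stack=[( ( T *] ptr=4 lookahead=id remaining=[id ) * id ) $]
Step 7: shift id. Stack=[( ( T * id] ptr=5 lookahead=) remaining=[) * id ) $]
Step 8: reduce F->id. Stack=[( ( T * F] ptr=5 lookahead=) remaining=[) * id ) $]
Step 9: reduce T->T * F. Stack=[( ( T] ptr=5 lookahead=) remaining=[) * id ) $]
Step 10: reduce E->T. Stack=[( ( E] ptr=5 lookahead=) remaining=[) * id ) $]
Step 11: shift ). Stack=[( ( E )] ptr=6 lookahead=* remaining=[* id ) $]
Step 12: reduce F->( E ). Stack=[( F] ptr=6 lookahead=* remaining=[* id ) $]
Step 13: reduce T->F. Stack=[( T] ptr=6 lookahead=* remaining=[* id ) $]
Step 14: shift *. Stack=[( T *] ptr=7 lookahead=id remaining=[id ) $]
Step 15: shift id. Stack=[( T * id] ptr=8 lookahead=) remaining=[) $]
Step 16: reduce F->id. Stack=[( T * F] ptr=8 lookahead=) remaining=[) $]
Step 17: reduce T->T * F. Stack=[( T] ptr=8 lookahead=) remaining=[) $]
Step 18: reduce E->T. Stack=[( E] ptr=8 lookahead=) remaining=[) $]
Step 19: shift ). Stack=[( E )] ptr=9 lookahead=$ remaining=[$]
Step 20: reduce F->( E ). Stack=[F] ptr=9 lookahead=$ remaining=[$]
Step 21: reduce T->F. Stack=[T] ptr=9 lookahead=$ remaining=[$]
Step 22: reduce E->T. Stack=[E] ptr=9 lookahead=$ remaining=[$]
Step 23: accept. Stack=[E] ptr=9 lookahead=$ remaining=[$]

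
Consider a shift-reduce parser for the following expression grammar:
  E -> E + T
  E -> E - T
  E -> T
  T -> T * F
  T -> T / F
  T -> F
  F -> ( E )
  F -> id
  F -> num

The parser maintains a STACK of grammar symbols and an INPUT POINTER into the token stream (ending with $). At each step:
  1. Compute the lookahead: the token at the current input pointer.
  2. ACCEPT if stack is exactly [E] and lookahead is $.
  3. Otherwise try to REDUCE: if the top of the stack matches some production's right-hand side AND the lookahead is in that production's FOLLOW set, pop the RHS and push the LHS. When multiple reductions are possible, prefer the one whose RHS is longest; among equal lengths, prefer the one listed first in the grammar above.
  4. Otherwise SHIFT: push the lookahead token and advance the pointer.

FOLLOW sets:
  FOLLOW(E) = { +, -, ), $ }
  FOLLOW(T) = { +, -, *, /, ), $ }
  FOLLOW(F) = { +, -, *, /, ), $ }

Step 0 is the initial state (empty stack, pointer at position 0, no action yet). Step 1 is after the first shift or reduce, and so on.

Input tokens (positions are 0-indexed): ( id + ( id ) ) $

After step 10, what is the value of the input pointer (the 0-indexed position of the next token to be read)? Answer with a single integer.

Answer: 5

Derivation:
Step 1: shift (. Stack=[(] ptr=1 lookahead=id remaining=[id + ( id ) ) $]
Step 2: shift id. Stack=[( id] ptr=2 lookahead=+ remaining=[+ ( id ) ) $]
Step 3: reduce F->id. Stack=[( F] ptr=2 lookahead=+ remaining=[+ ( id ) ) $]
Step 4: reduce T->F. Stack=[( T] ptr=2 lookahead=+ remaining=[+ ( id ) ) $]
Step 5: reduce E->T. Stack=[( E] ptr=2 lookahead=+ remaining=[+ ( id ) ) $]
Step 6: shift +. Stack=[( E +] ptr=3 lookahead=( remaining=[( id ) ) $]
Step 7: shift (. Stack=[( E + (] ptr=4 lookahead=id remaining=[id ) ) $]
Step 8: shift id. Stack=[( E + ( id] ptr=5 lookahead=) remaining=[) ) $]
Step 9: reduce F->id. Stack=[( E + ( F] ptr=5 lookahead=) remaining=[) ) $]
Step 10: reduce T->F. Stack=[( E + ( T] ptr=5 lookahead=) remaining=[) ) $]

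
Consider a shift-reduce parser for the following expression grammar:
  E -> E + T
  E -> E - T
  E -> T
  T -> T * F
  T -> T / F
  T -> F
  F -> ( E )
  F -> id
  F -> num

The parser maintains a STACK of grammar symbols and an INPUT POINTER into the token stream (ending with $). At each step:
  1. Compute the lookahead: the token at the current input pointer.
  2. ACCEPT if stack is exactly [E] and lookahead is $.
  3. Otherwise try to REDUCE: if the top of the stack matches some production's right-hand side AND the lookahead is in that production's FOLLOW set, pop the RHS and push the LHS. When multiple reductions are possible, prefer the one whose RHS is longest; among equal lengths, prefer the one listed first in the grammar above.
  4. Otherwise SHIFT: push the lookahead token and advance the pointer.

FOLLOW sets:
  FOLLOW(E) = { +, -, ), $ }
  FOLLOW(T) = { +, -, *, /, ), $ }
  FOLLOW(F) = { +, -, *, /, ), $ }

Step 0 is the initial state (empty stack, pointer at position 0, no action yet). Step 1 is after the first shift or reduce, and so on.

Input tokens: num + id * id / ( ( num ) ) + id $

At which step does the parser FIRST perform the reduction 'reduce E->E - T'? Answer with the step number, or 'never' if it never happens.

Step 1: shift num. Stack=[num] ptr=1 lookahead=+ remaining=[+ id * id / ( ( num ) ) + id $]
Step 2: reduce F->num. Stack=[F] ptr=1 lookahead=+ remaining=[+ id * id / ( ( num ) ) + id $]
Step 3: reduce T->F. Stack=[T] ptr=1 lookahead=+ remaining=[+ id * id / ( ( num ) ) + id $]
Step 4: reduce E->T. Stack=[E] ptr=1 lookahead=+ remaining=[+ id * id / ( ( num ) ) + id $]
Step 5: shift +. Stack=[E +] ptr=2 lookahead=id remaining=[id * id / ( ( num ) ) + id $]
Step 6: shift id. Stack=[E + id] ptr=3 lookahead=* remaining=[* id / ( ( num ) ) + id $]
Step 7: reduce F->id. Stack=[E + F] ptr=3 lookahead=* remaining=[* id / ( ( num ) ) + id $]
Step 8: reduce T->F. Stack=[E + T] ptr=3 lookahead=* remaining=[* id / ( ( num ) ) + id $]
Step 9: shift *. Stack=[E + T *] ptr=4 lookahead=id remaining=[id / ( ( num ) ) + id $]
Step 10: shift id. Stack=[E + T * id] ptr=5 lookahead=/ remaining=[/ ( ( num ) ) + id $]
Step 11: reduce F->id. Stack=[E + T * F] ptr=5 lookahead=/ remaining=[/ ( ( num ) ) + id $]
Step 12: reduce T->T * F. Stack=[E + T] ptr=5 lookahead=/ remaining=[/ ( ( num ) ) + id $]
Step 13: shift /. Stack=[E + T /] ptr=6 lookahead=( remaining=[( ( num ) ) + id $]
Step 14: shift (. Stack=[E + T / (] ptr=7 lookahead=( remaining=[( num ) ) + id $]
Step 15: shift (. Stack=[E + T / ( (] ptr=8 lookahead=num remaining=[num ) ) + id $]
Step 16: shift num. Stack=[E + T / ( ( num] ptr=9 lookahead=) remaining=[) ) + id $]
Step 17: reduce F->num. Stack=[E + T / ( ( F] ptr=9 lookahead=) remaining=[) ) + id $]
Step 18: reduce T->F. Stack=[E + T / ( ( T] ptr=9 lookahead=) remaining=[) ) + id $]
Step 19: reduce E->T. Stack=[E + T / ( ( E] ptr=9 lookahead=) remaining=[) ) + id $]
Step 20: shift ). Stack=[E + T / ( ( E )] ptr=10 lookahead=) remaining=[) + id $]
Step 21: reduce F->( E ). Stack=[E + T / ( F] ptr=10 lookahead=) remaining=[) + id $]
Step 22: reduce T->F. Stack=[E + T / ( T] ptr=10 lookahead=) remaining=[) + id $]
Step 23: reduce E->T. Stack=[E + T / ( E] ptr=10 lookahead=) remaining=[) + id $]
Step 24: shift ). Stack=[E + T / ( E )] ptr=11 lookahead=+ remaining=[+ id $]
Step 25: reduce F->( E ). Stack=[E + T / F] ptr=11 lookahead=+ remaining=[+ id $]
Step 26: reduce T->T / F. Stack=[E + T] ptr=11 lookahead=+ remaining=[+ id $]
Step 27: reduce E->E + T. Stack=[E] ptr=11 lookahead=+ remaining=[+ id $]
Step 28: shift +. Stack=[E +] ptr=12 lookahead=id remaining=[id $]
Step 29: shift id. Stack=[E + id] ptr=13 lookahead=$ remaining=[$]
Step 30: reduce F->id. Stack=[E + F] ptr=13 lookahead=$ remaining=[$]
Step 31: reduce T->F. Stack=[E + T] ptr=13 lookahead=$ remaining=[$]
Step 32: reduce E->E + T. Stack=[E] ptr=13 lookahead=$ remaining=[$]
Step 33: accept. Stack=[E] ptr=13 lookahead=$ remaining=[$]

Answer: never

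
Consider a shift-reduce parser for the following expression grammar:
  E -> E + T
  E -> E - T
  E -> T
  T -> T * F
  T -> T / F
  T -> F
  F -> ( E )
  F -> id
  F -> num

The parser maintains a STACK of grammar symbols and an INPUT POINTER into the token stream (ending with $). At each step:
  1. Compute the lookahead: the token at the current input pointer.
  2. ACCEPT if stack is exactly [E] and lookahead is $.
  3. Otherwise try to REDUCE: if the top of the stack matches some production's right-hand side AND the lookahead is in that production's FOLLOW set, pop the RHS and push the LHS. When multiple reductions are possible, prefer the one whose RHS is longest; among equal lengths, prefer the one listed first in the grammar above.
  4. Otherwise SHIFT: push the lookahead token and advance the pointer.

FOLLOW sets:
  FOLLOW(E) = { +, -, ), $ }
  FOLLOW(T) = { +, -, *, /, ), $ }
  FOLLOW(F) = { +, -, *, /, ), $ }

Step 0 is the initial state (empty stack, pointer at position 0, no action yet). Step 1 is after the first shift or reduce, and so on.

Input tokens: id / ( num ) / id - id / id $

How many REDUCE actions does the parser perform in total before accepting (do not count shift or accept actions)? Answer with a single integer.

Answer: 15

Derivation:
Step 1: shift id. Stack=[id] ptr=1 lookahead=/ remaining=[/ ( num ) / id - id / id $]
Step 2: reduce F->id. Stack=[F] ptr=1 lookahead=/ remaining=[/ ( num ) / id - id / id $]
Step 3: reduce T->F. Stack=[T] ptr=1 lookahead=/ remaining=[/ ( num ) / id - id / id $]
Step 4: shift /. Stack=[T /] ptr=2 lookahead=( remaining=[( num ) / id - id / id $]
Step 5: shift (. Stack=[T / (] ptr=3 lookahead=num remaining=[num ) / id - id / id $]
Step 6: shift num. Stack=[T / ( num] ptr=4 lookahead=) remaining=[) / id - id / id $]
Step 7: reduce F->num. Stack=[T / ( F] ptr=4 lookahead=) remaining=[) / id - id / id $]
Step 8: reduce T->F. Stack=[T / ( T] ptr=4 lookahead=) remaining=[) / id - id / id $]
Step 9: reduce E->T. Stack=[T / ( E] ptr=4 lookahead=) remaining=[) / id - id / id $]
Step 10: shift ). Stack=[T / ( E )] ptr=5 lookahead=/ remaining=[/ id - id / id $]
Step 11: reduce F->( E ). Stack=[T / F] ptr=5 lookahead=/ remaining=[/ id - id / id $]
Step 12: reduce T->T / F. Stack=[T] ptr=5 lookahead=/ remaining=[/ id - id / id $]
Step 13: shift /. Stack=[T /] ptr=6 lookahead=id remaining=[id - id / id $]
Step 14: shift id. Stack=[T / id] ptr=7 lookahead=- remaining=[- id / id $]
Step 15: reduce F->id. Stack=[T / F] ptr=7 lookahead=- remaining=[- id / id $]
Step 16: reduce T->T / F. Stack=[T] ptr=7 lookahead=- remaining=[- id / id $]
Step 17: reduce E->T. Stack=[E] ptr=7 lookahead=- remaining=[- id / id $]
Step 18: shift -. Stack=[E -] ptr=8 lookahead=id remaining=[id / id $]
Step 19: shift id. Stack=[E - id] ptr=9 lookahead=/ remaining=[/ id $]
Step 20: reduce F->id. Stack=[E - F] ptr=9 lookahead=/ remaining=[/ id $]
Step 21: reduce T->F. Stack=[E - T] ptr=9 lookahead=/ remaining=[/ id $]
Step 22: shift /. Stack=[E - T /] ptr=10 lookahead=id remaining=[id $]
Step 23: shift id. Stack=[E - T / id] ptr=11 lookahead=$ remaining=[$]
Step 24: reduce F->id. Stack=[E - T / F] ptr=11 lookahead=$ remaining=[$]
Step 25: reduce T->T / F. Stack=[E - T] ptr=11 lookahead=$ remaining=[$]
Step 26: reduce E->E - T. Stack=[E] ptr=11 lookahead=$ remaining=[$]
Step 27: accept. Stack=[E] ptr=11 lookahead=$ remaining=[$]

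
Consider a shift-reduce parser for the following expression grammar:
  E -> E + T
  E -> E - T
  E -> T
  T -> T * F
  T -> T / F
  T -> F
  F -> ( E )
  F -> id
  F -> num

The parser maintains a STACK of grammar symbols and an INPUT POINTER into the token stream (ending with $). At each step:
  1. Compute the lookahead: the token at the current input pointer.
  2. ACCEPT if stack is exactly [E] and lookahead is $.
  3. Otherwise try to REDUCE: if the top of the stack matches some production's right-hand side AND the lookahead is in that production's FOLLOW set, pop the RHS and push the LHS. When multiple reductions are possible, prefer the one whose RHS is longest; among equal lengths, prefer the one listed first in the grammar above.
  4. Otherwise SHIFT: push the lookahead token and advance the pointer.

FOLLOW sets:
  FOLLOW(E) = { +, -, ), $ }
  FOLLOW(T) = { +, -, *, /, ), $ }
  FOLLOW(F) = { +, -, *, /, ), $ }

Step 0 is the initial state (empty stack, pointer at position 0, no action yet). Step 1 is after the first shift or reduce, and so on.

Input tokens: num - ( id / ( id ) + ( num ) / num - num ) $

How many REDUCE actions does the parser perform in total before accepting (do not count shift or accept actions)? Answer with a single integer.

Answer: 25

Derivation:
Step 1: shift num. Stack=[num] ptr=1 lookahead=- remaining=[- ( id / ( id ) + ( num ) / num - num ) $]
Step 2: reduce F->num. Stack=[F] ptr=1 lookahead=- remaining=[- ( id / ( id ) + ( num ) / num - num ) $]
Step 3: reduce T->F. Stack=[T] ptr=1 lookahead=- remaining=[- ( id / ( id ) + ( num ) / num - num ) $]
Step 4: reduce E->T. Stack=[E] ptr=1 lookahead=- remaining=[- ( id / ( id ) + ( num ) / num - num ) $]
Step 5: shift -. Stack=[E -] ptr=2 lookahead=( remaining=[( id / ( id ) + ( num ) / num - num ) $]
Step 6: shift (. Stack=[E - (] ptr=3 lookahead=id remaining=[id / ( id ) + ( num ) / num - num ) $]
Step 7: shift id. Stack=[E - ( id] ptr=4 lookahead=/ remaining=[/ ( id ) + ( num ) / num - num ) $]
Step 8: reduce F->id. Stack=[E - ( F] ptr=4 lookahead=/ remaining=[/ ( id ) + ( num ) / num - num ) $]
Step 9: reduce T->F. Stack=[E - ( T] ptr=4 lookahead=/ remaining=[/ ( id ) + ( num ) / num - num ) $]
Step 10: shift /. Stack=[E - ( T /] ptr=5 lookahead=( remaining=[( id ) + ( num ) / num - num ) $]
Step 11: shift (. Stack=[E - ( T / (] ptr=6 lookahead=id remaining=[id ) + ( num ) / num - num ) $]
Step 12: shift id. Stack=[E - ( T / ( id] ptr=7 lookahead=) remaining=[) + ( num ) / num - num ) $]
Step 13: reduce F->id. Stack=[E - ( T / ( F] ptr=7 lookahead=) remaining=[) + ( num ) / num - num ) $]
Step 14: reduce T->F. Stack=[E - ( T / ( T] ptr=7 lookahead=) remaining=[) + ( num ) / num - num ) $]
Step 15: reduce E->T. Stack=[E - ( T / ( E] ptr=7 lookahead=) remaining=[) + ( num ) / num - num ) $]
Step 16: shift ). Stack=[E - ( T / ( E )] ptr=8 lookahead=+ remaining=[+ ( num ) / num - num ) $]
Step 17: reduce F->( E ). Stack=[E - ( T / F] ptr=8 lookahead=+ remaining=[+ ( num ) / num - num ) $]
Step 18: reduce T->T / F. Stack=[E - ( T] ptr=8 lookahead=+ remaining=[+ ( num ) / num - num ) $]
Step 19: reduce E->T. Stack=[E - ( E] ptr=8 lookahead=+ remaining=[+ ( num ) / num - num ) $]
Step 20: shift +. Stack=[E - ( E +] ptr=9 lookahead=( remaining=[( num ) / num - num ) $]
Step 21: shift (. Stack=[E - ( E + (] ptr=10 lookahead=num remaining=[num ) / num - num ) $]
Step 22: shift num. Stack=[E - ( E + ( num] ptr=11 lookahead=) remaining=[) / num - num ) $]
Step 23: reduce F->num. Stack=[E - ( E + ( F] ptr=11 lookahead=) remaining=[) / num - num ) $]
Step 24: reduce T->F. Stack=[E - ( E + ( T] ptr=11 lookahead=) remaining=[) / num - num ) $]
Step 25: reduce E->T. Stack=[E - ( E + ( E] ptr=11 lookahead=) remaining=[) / num - num ) $]
Step 26: shift ). Stack=[E - ( E + ( E )] ptr=12 lookahead=/ remaining=[/ num - num ) $]
Step 27: reduce F->( E ). Stack=[E - ( E + F] ptr=12 lookahead=/ remaining=[/ num - num ) $]
Step 28: reduce T->F. Stack=[E - ( E + T] ptr=12 lookahead=/ remaining=[/ num - num ) $]
Step 29: shift /. Stack=[E - ( E + T /] ptr=13 lookahead=num remaining=[num - num ) $]
Step 30: shift num. Stack=[E - ( E + T / num] ptr=14 lookahead=- remaining=[- num ) $]
Step 31: reduce F->num. Stack=[E - ( E + T / F] ptr=14 lookahead=- remaining=[- num ) $]
Step 32: reduce T->T / F. Stack=[E - ( E + T] ptr=14 lookahead=- remaining=[- num ) $]
Step 33: reduce E->E + T. Stack=[E - ( E] ptr=14 lookahead=- remaining=[- num ) $]
Step 34: shift -. Stack=[E - ( E -] ptr=15 lookahead=num remaining=[num ) $]
Step 35: shift num. Stack=[E - ( E - num] ptr=16 lookahead=) remaining=[) $]
Step 36: reduce F->num. Stack=[E - ( E - F] ptr=16 lookahead=) remaining=[) $]
Step 37: reduce T->F. Stack=[E - ( E - T] ptr=16 lookahead=) remaining=[) $]
Step 38: reduce E->E - T. Stack=[E - ( E] ptr=16 lookahead=) remaining=[) $]
Step 39: shift ). Stack=[E - ( E )] ptr=17 lookahead=$ remaining=[$]
Step 40: reduce F->( E ). Stack=[E - F] ptr=17 lookahead=$ remaining=[$]
Step 41: reduce T->F. Stack=[E - T] ptr=17 lookahead=$ remaining=[$]
Step 42: reduce E->E - T. Stack=[E] ptr=17 lookahead=$ remaining=[$]
Step 43: accept. Stack=[E] ptr=17 lookahead=$ remaining=[$]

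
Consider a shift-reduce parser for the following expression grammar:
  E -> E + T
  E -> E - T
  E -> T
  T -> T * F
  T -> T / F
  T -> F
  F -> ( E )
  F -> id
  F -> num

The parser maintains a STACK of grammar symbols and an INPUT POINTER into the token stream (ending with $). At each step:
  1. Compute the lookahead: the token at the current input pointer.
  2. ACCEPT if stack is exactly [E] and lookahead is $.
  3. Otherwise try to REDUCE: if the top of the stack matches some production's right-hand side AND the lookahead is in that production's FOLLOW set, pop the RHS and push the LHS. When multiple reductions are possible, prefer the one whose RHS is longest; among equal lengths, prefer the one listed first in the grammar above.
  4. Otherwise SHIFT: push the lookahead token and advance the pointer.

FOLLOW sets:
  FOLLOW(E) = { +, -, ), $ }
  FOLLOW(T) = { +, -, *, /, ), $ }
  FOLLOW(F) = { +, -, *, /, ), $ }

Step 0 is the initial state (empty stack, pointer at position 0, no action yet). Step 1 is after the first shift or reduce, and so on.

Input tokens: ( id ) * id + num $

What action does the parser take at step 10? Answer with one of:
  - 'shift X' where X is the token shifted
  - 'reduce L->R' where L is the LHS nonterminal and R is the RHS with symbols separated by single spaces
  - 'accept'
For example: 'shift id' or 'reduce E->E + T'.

Answer: shift id

Derivation:
Step 1: shift (. Stack=[(] ptr=1 lookahead=id remaining=[id ) * id + num $]
Step 2: shift id. Stack=[( id] ptr=2 lookahead=) remaining=[) * id + num $]
Step 3: reduce F->id. Stack=[( F] ptr=2 lookahead=) remaining=[) * id + num $]
Step 4: reduce T->F. Stack=[( T] ptr=2 lookahead=) remaining=[) * id + num $]
Step 5: reduce E->T. Stack=[( E] ptr=2 lookahead=) remaining=[) * id + num $]
Step 6: shift ). Stack=[( E )] ptr=3 lookahead=* remaining=[* id + num $]
Step 7: reduce F->( E ). Stack=[F] ptr=3 lookahead=* remaining=[* id + num $]
Step 8: reduce T->F. Stack=[T] ptr=3 lookahead=* remaining=[* id + num $]
Step 9: shift *. Stack=[T *] ptr=4 lookahead=id remaining=[id + num $]
Step 10: shift id. Stack=[T * id] ptr=5 lookahead=+ remaining=[+ num $]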